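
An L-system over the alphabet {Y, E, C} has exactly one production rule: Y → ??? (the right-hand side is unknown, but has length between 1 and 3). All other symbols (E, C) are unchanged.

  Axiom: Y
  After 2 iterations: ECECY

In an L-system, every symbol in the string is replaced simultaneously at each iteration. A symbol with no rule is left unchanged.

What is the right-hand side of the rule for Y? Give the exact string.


Trying Y → ECY:
  Step 0: Y
  Step 1: ECY
  Step 2: ECECY
Matches the given result.

Answer: ECY


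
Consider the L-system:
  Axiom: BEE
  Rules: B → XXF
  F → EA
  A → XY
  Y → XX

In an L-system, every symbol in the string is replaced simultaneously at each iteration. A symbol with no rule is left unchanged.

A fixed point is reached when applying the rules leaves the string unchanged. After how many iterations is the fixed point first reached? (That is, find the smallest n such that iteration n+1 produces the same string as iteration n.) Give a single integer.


Answer: 4

Derivation:
Step 0: BEE
Step 1: XXFEE
Step 2: XXEAEE
Step 3: XXEXYEE
Step 4: XXEXXXEE
Step 5: XXEXXXEE  (unchanged — fixed point at step 4)


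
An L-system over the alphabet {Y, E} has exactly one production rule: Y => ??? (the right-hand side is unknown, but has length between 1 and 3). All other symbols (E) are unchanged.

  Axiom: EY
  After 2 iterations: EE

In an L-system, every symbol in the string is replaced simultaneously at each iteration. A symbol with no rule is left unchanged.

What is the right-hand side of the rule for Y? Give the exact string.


Trying Y => E:
  Step 0: EY
  Step 1: EE
  Step 2: EE
Matches the given result.

Answer: E


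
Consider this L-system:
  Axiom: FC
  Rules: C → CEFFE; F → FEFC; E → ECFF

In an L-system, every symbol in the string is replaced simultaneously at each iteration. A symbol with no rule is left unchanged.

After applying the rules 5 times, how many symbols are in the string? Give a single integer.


Answer: 2889

Derivation:
Step 0: length = 2
Step 1: length = 9
Step 2: length = 38
Step 3: length = 161
Step 4: length = 682
Step 5: length = 2889


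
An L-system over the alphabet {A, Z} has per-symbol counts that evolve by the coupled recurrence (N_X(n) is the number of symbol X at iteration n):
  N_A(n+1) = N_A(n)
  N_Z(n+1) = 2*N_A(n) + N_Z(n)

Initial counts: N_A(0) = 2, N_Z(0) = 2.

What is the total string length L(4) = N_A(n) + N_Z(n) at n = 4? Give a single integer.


Answer: 20

Derivation:
Step 0: N_A=2, N_Z=2, L=4
Step 1: N_A=2, N_Z=6, L=8
Step 2: N_A=2, N_Z=10, L=12
Step 3: N_A=2, N_Z=14, L=16
Step 4: N_A=2, N_Z=18, L=20


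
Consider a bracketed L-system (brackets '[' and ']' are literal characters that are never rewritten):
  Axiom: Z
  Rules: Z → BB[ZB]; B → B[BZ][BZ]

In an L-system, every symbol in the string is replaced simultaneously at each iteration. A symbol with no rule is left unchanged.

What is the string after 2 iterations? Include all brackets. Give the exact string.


Answer: B[BZ][BZ]B[BZ][BZ][BB[ZB]B[BZ][BZ]]

Derivation:
Step 0: Z
Step 1: BB[ZB]
Step 2: B[BZ][BZ]B[BZ][BZ][BB[ZB]B[BZ][BZ]]


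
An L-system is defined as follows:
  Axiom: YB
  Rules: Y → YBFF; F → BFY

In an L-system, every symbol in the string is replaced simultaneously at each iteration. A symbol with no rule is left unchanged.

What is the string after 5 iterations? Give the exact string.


Step 0: YB
Step 1: YBFFB
Step 2: YBFFBBFYBFYB
Step 3: YBFFBBFYBFYBBBFYYBFFBBFYYBFFB
Step 4: YBFFBBFYBFYBBBFYYBFFBBFYYBFFBBBBFYYBFFYBFFBBFYBFYBBBFYYBFFYBFFBBFYBFYB
Step 5: YBFFBBFYBFYBBBFYYBFFBBFYYBFFBBBBFYYBFFYBFFBBFYBFYBBBFYYBFFYBFFBBFYBFYBBBBBFYYBFFYBFFBBFYBFYYBFFBBFYBFYBBBFYYBFFBBFYYBFFBBBBFYYBFFYBFFBBFYBFYYBFFBBFYBFYBBBFYYBFFBBFYYBFFB

Answer: YBFFBBFYBFYBBBFYYBFFBBFYYBFFBBBBFYYBFFYBFFBBFYBFYBBBFYYBFFYBFFBBFYBFYBBBBBFYYBFFYBFFBBFYBFYYBFFBBFYBFYBBBFYYBFFBBFYYBFFBBBBFYYBFFYBFFBBFYBFYYBFFBBFYBFYBBBFYYBFFBBFYYBFFB


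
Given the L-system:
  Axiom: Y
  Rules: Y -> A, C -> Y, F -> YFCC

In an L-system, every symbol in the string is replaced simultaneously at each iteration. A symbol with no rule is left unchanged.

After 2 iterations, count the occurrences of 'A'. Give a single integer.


Answer: 1

Derivation:
Step 0: Y  (0 'A')
Step 1: A  (1 'A')
Step 2: A  (1 'A')


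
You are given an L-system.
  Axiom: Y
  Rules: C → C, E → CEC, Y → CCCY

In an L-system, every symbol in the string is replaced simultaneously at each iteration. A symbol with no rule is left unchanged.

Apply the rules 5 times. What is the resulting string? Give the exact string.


Answer: CCCCCCCCCCCCCCCY

Derivation:
Step 0: Y
Step 1: CCCY
Step 2: CCCCCCY
Step 3: CCCCCCCCCY
Step 4: CCCCCCCCCCCCY
Step 5: CCCCCCCCCCCCCCCY


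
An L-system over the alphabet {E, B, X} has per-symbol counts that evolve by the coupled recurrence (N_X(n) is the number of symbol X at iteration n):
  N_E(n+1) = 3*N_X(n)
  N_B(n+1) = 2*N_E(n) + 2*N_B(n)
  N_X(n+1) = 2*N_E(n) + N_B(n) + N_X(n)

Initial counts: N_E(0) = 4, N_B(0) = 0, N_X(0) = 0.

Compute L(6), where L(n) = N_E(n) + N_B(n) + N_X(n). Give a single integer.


Answer: 10016

Derivation:
Step 0: N_E=4, N_B=0, N_X=0, L=4
Step 1: N_E=0, N_B=8, N_X=8, L=16
Step 2: N_E=24, N_B=16, N_X=16, L=56
Step 3: N_E=48, N_B=80, N_X=80, L=208
Step 4: N_E=240, N_B=256, N_X=256, L=752
Step 5: N_E=768, N_B=992, N_X=992, L=2752
Step 6: N_E=2976, N_B=3520, N_X=3520, L=10016


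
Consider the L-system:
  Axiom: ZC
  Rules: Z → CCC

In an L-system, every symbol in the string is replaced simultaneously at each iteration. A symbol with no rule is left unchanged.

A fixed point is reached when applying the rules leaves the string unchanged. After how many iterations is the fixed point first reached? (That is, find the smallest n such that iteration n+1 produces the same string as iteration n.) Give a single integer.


Step 0: ZC
Step 1: CCCC
Step 2: CCCC  (unchanged — fixed point at step 1)

Answer: 1


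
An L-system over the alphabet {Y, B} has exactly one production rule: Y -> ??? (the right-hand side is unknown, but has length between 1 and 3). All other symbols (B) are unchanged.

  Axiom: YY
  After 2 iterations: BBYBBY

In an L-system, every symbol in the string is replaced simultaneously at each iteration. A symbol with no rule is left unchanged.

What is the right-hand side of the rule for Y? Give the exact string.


Answer: BY

Derivation:
Trying Y -> BY:
  Step 0: YY
  Step 1: BYBY
  Step 2: BBYBBY
Matches the given result.


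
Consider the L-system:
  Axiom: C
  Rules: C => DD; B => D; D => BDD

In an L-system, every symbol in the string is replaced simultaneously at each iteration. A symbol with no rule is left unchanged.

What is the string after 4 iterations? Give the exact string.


Answer: BDDDBDDBDDDBDDBDDBDDDBDDBDDDBDDBDD

Derivation:
Step 0: C
Step 1: DD
Step 2: BDDBDD
Step 3: DBDDBDDDBDDBDD
Step 4: BDDDBDDBDDDBDDBDDBDDDBDDBDDDBDDBDD


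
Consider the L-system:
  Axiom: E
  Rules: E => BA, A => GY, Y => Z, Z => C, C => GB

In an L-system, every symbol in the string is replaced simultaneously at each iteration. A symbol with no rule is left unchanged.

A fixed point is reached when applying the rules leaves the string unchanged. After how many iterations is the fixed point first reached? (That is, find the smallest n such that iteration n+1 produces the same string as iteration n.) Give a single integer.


Step 0: E
Step 1: BA
Step 2: BGY
Step 3: BGZ
Step 4: BGC
Step 5: BGGB
Step 6: BGGB  (unchanged — fixed point at step 5)

Answer: 5


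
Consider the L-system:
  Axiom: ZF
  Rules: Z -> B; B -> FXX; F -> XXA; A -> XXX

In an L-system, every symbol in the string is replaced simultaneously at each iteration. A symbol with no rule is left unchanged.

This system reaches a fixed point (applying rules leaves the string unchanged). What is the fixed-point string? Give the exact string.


Answer: XXXXXXXXXXXX

Derivation:
Step 0: ZF
Step 1: BXXA
Step 2: FXXXXXXX
Step 3: XXAXXXXXXX
Step 4: XXXXXXXXXXXX
Step 5: XXXXXXXXXXXX  (unchanged — fixed point at step 4)


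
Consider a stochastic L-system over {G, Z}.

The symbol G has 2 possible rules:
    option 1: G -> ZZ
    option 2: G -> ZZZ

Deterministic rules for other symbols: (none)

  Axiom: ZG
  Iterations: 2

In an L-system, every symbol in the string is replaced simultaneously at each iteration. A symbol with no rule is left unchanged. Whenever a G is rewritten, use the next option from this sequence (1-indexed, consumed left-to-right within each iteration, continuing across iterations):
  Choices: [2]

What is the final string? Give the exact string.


Step 0: ZG
Step 1: ZZZZ  (used choices [2])
Step 2: ZZZZ  (used choices [])

Answer: ZZZZ


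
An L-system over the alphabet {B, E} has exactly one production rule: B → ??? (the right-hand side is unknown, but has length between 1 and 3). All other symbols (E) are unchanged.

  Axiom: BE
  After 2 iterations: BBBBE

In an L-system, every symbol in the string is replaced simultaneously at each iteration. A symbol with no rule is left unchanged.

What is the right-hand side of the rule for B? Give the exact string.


Answer: BB

Derivation:
Trying B → BB:
  Step 0: BE
  Step 1: BBE
  Step 2: BBBBE
Matches the given result.


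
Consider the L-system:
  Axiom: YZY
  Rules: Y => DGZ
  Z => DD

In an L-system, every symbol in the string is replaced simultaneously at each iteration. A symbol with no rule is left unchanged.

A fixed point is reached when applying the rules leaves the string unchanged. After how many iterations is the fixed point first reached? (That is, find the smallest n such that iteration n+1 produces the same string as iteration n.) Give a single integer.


Step 0: YZY
Step 1: DGZDDDGZ
Step 2: DGDDDDDGDD
Step 3: DGDDDDDGDD  (unchanged — fixed point at step 2)

Answer: 2


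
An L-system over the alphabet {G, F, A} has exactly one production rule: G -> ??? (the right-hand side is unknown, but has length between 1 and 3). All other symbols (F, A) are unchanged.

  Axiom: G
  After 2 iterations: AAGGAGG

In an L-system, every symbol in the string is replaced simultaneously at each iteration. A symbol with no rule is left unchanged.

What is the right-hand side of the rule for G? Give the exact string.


Trying G -> AGG:
  Step 0: G
  Step 1: AGG
  Step 2: AAGGAGG
Matches the given result.

Answer: AGG


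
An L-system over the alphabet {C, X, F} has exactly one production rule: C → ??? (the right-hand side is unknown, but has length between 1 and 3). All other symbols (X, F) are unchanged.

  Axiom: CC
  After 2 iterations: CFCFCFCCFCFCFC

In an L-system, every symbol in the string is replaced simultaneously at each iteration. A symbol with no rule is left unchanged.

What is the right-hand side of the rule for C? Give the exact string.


Answer: CFC

Derivation:
Trying C → CFC:
  Step 0: CC
  Step 1: CFCCFC
  Step 2: CFCFCFCCFCFCFC
Matches the given result.


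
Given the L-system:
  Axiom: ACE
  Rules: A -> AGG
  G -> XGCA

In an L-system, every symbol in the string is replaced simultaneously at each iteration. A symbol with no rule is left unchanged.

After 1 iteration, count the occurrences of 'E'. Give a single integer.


Answer: 1

Derivation:
Step 0: ACE  (1 'E')
Step 1: AGGCE  (1 'E')


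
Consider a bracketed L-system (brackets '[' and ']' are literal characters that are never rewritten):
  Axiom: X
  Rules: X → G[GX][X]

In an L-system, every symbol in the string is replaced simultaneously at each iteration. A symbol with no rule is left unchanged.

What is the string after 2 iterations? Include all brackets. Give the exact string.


Answer: G[GG[GX][X]][G[GX][X]]

Derivation:
Step 0: X
Step 1: G[GX][X]
Step 2: G[GG[GX][X]][G[GX][X]]


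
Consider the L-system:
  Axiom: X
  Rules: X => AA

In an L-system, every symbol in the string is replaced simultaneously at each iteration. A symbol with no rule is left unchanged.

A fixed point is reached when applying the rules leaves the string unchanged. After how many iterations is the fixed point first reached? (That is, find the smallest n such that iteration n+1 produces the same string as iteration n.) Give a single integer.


Step 0: X
Step 1: AA
Step 2: AA  (unchanged — fixed point at step 1)

Answer: 1


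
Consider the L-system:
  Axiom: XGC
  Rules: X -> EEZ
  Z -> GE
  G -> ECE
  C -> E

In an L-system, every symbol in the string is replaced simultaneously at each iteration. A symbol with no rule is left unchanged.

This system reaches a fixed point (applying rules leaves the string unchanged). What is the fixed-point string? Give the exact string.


Step 0: XGC
Step 1: EEZECEE
Step 2: EEGEEEEE
Step 3: EEECEEEEEE
Step 4: EEEEEEEEEE
Step 5: EEEEEEEEEE  (unchanged — fixed point at step 4)

Answer: EEEEEEEEEE


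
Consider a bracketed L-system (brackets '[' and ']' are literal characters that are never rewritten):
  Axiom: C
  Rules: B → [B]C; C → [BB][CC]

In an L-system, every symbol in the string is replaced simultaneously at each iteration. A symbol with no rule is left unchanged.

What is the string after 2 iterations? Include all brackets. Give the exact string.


Step 0: C
Step 1: [BB][CC]
Step 2: [[B]C[B]C][[BB][CC][BB][CC]]

Answer: [[B]C[B]C][[BB][CC][BB][CC]]


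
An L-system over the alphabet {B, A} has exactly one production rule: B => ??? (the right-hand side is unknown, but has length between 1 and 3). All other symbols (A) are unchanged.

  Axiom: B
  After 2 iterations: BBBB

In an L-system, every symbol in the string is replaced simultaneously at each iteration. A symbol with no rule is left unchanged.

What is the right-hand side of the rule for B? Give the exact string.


Answer: BB

Derivation:
Trying B => BB:
  Step 0: B
  Step 1: BB
  Step 2: BBBB
Matches the given result.


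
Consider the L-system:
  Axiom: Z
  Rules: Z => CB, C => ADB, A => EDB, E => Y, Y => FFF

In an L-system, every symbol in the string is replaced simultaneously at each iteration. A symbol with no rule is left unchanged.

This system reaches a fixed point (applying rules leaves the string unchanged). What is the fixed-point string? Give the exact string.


Step 0: Z
Step 1: CB
Step 2: ADBB
Step 3: EDBDBB
Step 4: YDBDBB
Step 5: FFFDBDBB
Step 6: FFFDBDBB  (unchanged — fixed point at step 5)

Answer: FFFDBDBB


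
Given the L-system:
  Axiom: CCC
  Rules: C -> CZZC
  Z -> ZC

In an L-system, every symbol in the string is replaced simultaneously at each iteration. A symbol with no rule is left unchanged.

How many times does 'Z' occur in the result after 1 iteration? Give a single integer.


Step 0: CCC  (0 'Z')
Step 1: CZZCCZZCCZZC  (6 'Z')

Answer: 6


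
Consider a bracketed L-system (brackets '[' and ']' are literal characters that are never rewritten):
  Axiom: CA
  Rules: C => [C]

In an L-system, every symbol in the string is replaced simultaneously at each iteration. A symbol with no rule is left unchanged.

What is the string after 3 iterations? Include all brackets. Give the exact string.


Answer: [[[C]]]A

Derivation:
Step 0: CA
Step 1: [C]A
Step 2: [[C]]A
Step 3: [[[C]]]A


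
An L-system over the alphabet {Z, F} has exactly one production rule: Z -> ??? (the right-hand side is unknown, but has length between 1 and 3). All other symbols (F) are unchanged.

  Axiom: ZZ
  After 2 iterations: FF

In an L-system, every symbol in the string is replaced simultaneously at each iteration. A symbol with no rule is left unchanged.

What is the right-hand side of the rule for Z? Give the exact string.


Answer: F

Derivation:
Trying Z -> F:
  Step 0: ZZ
  Step 1: FF
  Step 2: FF
Matches the given result.


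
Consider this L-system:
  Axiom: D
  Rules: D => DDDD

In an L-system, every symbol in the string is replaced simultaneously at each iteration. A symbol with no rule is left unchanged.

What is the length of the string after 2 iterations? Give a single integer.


Answer: 16

Derivation:
Step 0: length = 1
Step 1: length = 4
Step 2: length = 16


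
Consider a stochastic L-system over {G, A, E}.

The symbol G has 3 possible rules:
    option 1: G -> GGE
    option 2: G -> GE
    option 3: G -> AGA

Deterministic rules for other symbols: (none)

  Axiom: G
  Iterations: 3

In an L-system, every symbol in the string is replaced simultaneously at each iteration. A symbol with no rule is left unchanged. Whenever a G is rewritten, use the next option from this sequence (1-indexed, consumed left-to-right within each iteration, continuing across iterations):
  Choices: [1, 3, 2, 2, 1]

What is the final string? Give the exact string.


Step 0: G
Step 1: GGE  (used choices [1])
Step 2: AGAGEE  (used choices [3, 2])
Step 3: AGEAGGEEE  (used choices [2, 1])

Answer: AGEAGGEEE


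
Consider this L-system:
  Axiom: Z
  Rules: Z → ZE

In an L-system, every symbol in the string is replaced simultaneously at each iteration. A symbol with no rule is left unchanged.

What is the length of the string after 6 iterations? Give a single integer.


Answer: 7

Derivation:
Step 0: length = 1
Step 1: length = 2
Step 2: length = 3
Step 3: length = 4
Step 4: length = 5
Step 5: length = 6
Step 6: length = 7


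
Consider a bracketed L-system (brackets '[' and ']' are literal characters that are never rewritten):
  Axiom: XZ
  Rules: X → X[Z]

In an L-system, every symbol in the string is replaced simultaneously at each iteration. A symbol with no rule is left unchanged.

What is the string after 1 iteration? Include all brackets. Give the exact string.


Answer: X[Z]Z

Derivation:
Step 0: XZ
Step 1: X[Z]Z


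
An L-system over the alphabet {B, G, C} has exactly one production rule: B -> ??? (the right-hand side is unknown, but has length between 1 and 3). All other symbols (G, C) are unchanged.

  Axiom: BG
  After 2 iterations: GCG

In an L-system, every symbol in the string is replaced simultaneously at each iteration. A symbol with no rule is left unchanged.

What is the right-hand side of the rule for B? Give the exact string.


Answer: GC

Derivation:
Trying B -> GC:
  Step 0: BG
  Step 1: GCG
  Step 2: GCG
Matches the given result.


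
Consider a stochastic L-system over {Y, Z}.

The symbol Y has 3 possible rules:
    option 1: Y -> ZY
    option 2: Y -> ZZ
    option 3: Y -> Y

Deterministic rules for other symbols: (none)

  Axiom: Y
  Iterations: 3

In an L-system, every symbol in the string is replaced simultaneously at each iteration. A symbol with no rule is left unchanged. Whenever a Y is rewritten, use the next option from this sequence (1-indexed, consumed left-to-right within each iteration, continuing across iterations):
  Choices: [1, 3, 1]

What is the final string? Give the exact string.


Answer: ZZY

Derivation:
Step 0: Y
Step 1: ZY  (used choices [1])
Step 2: ZY  (used choices [3])
Step 3: ZZY  (used choices [1])


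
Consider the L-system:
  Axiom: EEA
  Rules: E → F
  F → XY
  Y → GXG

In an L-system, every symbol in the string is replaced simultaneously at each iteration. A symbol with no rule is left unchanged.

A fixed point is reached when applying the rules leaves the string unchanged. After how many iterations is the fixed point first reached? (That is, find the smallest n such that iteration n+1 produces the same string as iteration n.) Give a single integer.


Step 0: EEA
Step 1: FFA
Step 2: XYXYA
Step 3: XGXGXGXGA
Step 4: XGXGXGXGA  (unchanged — fixed point at step 3)

Answer: 3


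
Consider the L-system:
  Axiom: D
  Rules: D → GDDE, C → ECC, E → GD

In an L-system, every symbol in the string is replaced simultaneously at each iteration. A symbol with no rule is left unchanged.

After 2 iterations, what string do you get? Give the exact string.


Step 0: D
Step 1: GDDE
Step 2: GGDDEGDDEGD

Answer: GGDDEGDDEGD


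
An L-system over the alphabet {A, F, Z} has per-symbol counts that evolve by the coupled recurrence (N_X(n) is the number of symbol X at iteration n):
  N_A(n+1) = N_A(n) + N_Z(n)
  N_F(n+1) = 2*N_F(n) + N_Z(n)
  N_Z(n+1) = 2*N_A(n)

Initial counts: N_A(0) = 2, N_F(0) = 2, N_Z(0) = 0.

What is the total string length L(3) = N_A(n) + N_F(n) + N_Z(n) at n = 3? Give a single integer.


Answer: 50

Derivation:
Step 0: N_A=2, N_F=2, N_Z=0, L=4
Step 1: N_A=2, N_F=4, N_Z=4, L=10
Step 2: N_A=6, N_F=12, N_Z=4, L=22
Step 3: N_A=10, N_F=28, N_Z=12, L=50


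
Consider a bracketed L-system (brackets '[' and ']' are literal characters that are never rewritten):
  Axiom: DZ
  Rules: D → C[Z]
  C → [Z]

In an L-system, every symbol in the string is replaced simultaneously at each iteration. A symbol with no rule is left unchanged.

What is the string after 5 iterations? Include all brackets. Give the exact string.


Step 0: DZ
Step 1: C[Z]Z
Step 2: [Z][Z]Z
Step 3: [Z][Z]Z
Step 4: [Z][Z]Z
Step 5: [Z][Z]Z

Answer: [Z][Z]Z


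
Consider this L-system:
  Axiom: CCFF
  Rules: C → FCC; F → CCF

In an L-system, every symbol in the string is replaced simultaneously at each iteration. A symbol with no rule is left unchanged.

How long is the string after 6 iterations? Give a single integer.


Answer: 2916

Derivation:
Step 0: length = 4
Step 1: length = 12
Step 2: length = 36
Step 3: length = 108
Step 4: length = 324
Step 5: length = 972
Step 6: length = 2916


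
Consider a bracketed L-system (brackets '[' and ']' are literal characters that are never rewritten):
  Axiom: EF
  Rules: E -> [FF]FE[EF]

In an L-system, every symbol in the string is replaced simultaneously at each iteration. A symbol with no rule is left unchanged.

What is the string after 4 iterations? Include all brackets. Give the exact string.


Step 0: EF
Step 1: [FF]FE[EF]F
Step 2: [FF]F[FF]FE[EF][[FF]FE[EF]F]F
Step 3: [FF]F[FF]F[FF]FE[EF][[FF]FE[EF]F][[FF]F[FF]FE[EF][[FF]FE[EF]F]F]F
Step 4: [FF]F[FF]F[FF]F[FF]FE[EF][[FF]FE[EF]F][[FF]F[FF]FE[EF][[FF]FE[EF]F]F][[FF]F[FF]F[FF]FE[EF][[FF]FE[EF]F][[FF]F[FF]FE[EF][[FF]FE[EF]F]F]F]F

Answer: [FF]F[FF]F[FF]F[FF]FE[EF][[FF]FE[EF]F][[FF]F[FF]FE[EF][[FF]FE[EF]F]F][[FF]F[FF]F[FF]FE[EF][[FF]FE[EF]F][[FF]F[FF]FE[EF][[FF]FE[EF]F]F]F]F


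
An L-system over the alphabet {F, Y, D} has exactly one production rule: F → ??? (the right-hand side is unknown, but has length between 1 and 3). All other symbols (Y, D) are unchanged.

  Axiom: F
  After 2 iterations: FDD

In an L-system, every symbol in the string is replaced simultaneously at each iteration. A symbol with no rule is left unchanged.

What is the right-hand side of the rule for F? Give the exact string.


Answer: FD

Derivation:
Trying F → FD:
  Step 0: F
  Step 1: FD
  Step 2: FDD
Matches the given result.


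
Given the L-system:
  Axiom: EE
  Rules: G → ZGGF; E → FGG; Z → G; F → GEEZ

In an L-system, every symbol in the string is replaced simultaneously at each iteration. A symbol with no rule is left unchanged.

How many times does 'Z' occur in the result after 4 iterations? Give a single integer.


Answer: 52

Derivation:
Step 0: EE  (0 'Z')
Step 1: FGGFGG  (0 'Z')
Step 2: GEEZZGGFZGGFGEEZZGGFZGGF  (6 'Z')
Step 3: ZGGFFGGFGGGGZGGFZGGFGEEZGZGGFZGGFGEEZZGGFFGGFGGGGZGGFZGGFGEEZGZGGFZGGFGEEZ  (14 'Z')
Step 4: GZGGFZGGFGEEZGEEZZGGFZGGFGEEZZGGFZGGFZGGFZGGFGZGGFZGGFGEEZGZGGFZGGFGEEZZGGFFGGFGGGZGGFGZGGFZGGFGEEZGZGGFZGGFGEEZZGGFFGGFGGGGZGGFZGGFGEEZGEEZZGGFZGGFGEEZZGGFZGGFZGGFZGGFGZGGFZGGFGEEZGZGGFZGGFGEEZZGGFFGGFGGGZGGFGZGGFZGGFGEEZGZGGFZGGFGEEZZGGFFGGFGGG  (52 'Z')


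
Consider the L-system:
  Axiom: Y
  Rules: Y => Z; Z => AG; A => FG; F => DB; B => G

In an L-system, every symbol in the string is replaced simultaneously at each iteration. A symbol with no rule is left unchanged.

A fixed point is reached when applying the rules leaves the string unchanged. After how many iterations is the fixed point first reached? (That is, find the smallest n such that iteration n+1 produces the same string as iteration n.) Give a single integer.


Answer: 5

Derivation:
Step 0: Y
Step 1: Z
Step 2: AG
Step 3: FGG
Step 4: DBGG
Step 5: DGGG
Step 6: DGGG  (unchanged — fixed point at step 5)


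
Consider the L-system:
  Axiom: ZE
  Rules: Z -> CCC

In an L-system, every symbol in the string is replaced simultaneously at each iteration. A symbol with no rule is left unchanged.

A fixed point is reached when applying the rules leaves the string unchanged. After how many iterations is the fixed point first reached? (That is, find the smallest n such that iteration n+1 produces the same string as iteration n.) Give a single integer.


Answer: 1

Derivation:
Step 0: ZE
Step 1: CCCE
Step 2: CCCE  (unchanged — fixed point at step 1)


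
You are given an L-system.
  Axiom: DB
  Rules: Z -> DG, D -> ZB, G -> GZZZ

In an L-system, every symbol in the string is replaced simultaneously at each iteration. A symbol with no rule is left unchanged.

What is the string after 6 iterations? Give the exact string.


Step 0: DB
Step 1: ZBB
Step 2: DGBB
Step 3: ZBGZZZBB
Step 4: DGBGZZZDGDGDGBB
Step 5: ZBGZZZBGZZZDGDGDGZBGZZZZBGZZZZBGZZZBB
Step 6: DGBGZZZDGDGDGBGZZZDGDGDGZBGZZZZBGZZZZBGZZZDGBGZZZDGDGDGDGBGZZZDGDGDGDGBGZZZDGDGDGBB

Answer: DGBGZZZDGDGDGBGZZZDGDGDGZBGZZZZBGZZZZBGZZZDGBGZZZDGDGDGDGBGZZZDGDGDGDGBGZZZDGDGDGBB


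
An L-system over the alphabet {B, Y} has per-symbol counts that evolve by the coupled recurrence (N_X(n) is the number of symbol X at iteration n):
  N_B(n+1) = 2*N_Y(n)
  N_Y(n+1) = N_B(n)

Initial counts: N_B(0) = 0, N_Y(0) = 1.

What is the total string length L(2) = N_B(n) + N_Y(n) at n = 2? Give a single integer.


Step 0: N_B=0, N_Y=1, L=1
Step 1: N_B=2, N_Y=0, L=2
Step 2: N_B=0, N_Y=2, L=2

Answer: 2


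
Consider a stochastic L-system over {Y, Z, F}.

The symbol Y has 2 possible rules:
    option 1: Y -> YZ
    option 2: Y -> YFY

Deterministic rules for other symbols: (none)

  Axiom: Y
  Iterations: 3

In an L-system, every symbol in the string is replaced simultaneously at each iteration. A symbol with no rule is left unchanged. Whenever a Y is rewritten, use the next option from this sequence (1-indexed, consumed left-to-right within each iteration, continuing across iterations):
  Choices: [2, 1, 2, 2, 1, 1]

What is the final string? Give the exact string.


Step 0: Y
Step 1: YFY  (used choices [2])
Step 2: YZFYFY  (used choices [1, 2])
Step 3: YFYZFYZFYZ  (used choices [2, 1, 1])

Answer: YFYZFYZFYZ


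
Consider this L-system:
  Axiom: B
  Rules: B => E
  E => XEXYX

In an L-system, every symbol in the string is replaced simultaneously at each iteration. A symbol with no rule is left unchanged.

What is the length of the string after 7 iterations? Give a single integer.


Answer: 25

Derivation:
Step 0: length = 1
Step 1: length = 1
Step 2: length = 5
Step 3: length = 9
Step 4: length = 13
Step 5: length = 17
Step 6: length = 21
Step 7: length = 25


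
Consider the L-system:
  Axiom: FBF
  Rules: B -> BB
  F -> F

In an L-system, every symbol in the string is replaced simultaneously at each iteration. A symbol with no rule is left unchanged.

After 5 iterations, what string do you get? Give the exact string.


Step 0: FBF
Step 1: FBBF
Step 2: FBBBBF
Step 3: FBBBBBBBBF
Step 4: FBBBBBBBBBBBBBBBBF
Step 5: FBBBBBBBBBBBBBBBBBBBBBBBBBBBBBBBBF

Answer: FBBBBBBBBBBBBBBBBBBBBBBBBBBBBBBBBF


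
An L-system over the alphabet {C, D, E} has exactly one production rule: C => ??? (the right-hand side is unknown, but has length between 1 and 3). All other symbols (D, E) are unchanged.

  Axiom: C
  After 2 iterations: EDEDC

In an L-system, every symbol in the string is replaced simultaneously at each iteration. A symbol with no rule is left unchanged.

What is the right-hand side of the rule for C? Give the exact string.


Trying C => EDC:
  Step 0: C
  Step 1: EDC
  Step 2: EDEDC
Matches the given result.

Answer: EDC


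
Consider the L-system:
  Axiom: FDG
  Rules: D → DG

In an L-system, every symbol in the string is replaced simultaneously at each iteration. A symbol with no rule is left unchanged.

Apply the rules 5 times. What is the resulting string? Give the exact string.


Answer: FDGGGGGG

Derivation:
Step 0: FDG
Step 1: FDGG
Step 2: FDGGG
Step 3: FDGGGG
Step 4: FDGGGGG
Step 5: FDGGGGGG


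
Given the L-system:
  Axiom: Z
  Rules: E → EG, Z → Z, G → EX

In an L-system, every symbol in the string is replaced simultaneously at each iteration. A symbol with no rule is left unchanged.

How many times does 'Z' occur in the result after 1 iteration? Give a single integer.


Answer: 1

Derivation:
Step 0: Z  (1 'Z')
Step 1: Z  (1 'Z')


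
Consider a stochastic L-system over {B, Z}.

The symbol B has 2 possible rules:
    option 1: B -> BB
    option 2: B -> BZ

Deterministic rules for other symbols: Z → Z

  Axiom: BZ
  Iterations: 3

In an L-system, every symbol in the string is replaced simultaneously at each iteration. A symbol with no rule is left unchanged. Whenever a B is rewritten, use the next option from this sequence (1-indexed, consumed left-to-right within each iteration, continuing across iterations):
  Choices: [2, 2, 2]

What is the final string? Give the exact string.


Answer: BZZZZ

Derivation:
Step 0: BZ
Step 1: BZZ  (used choices [2])
Step 2: BZZZ  (used choices [2])
Step 3: BZZZZ  (used choices [2])


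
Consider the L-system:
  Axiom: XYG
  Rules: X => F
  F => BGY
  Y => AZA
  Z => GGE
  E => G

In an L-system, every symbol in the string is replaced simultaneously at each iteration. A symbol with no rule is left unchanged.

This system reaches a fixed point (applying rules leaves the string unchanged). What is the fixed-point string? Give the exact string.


Answer: BGAGGGAAGGGAG

Derivation:
Step 0: XYG
Step 1: FAZAG
Step 2: BGYAGGEAG
Step 3: BGAZAAGGGAG
Step 4: BGAGGEAAGGGAG
Step 5: BGAGGGAAGGGAG
Step 6: BGAGGGAAGGGAG  (unchanged — fixed point at step 5)


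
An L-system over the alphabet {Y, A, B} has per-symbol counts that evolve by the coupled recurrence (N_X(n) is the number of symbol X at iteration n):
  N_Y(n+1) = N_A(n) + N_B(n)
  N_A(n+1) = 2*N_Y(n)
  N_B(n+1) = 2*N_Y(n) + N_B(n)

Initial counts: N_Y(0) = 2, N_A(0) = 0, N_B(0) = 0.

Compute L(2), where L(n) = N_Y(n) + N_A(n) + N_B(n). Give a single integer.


Answer: 12

Derivation:
Step 0: N_Y=2, N_A=0, N_B=0, L=2
Step 1: N_Y=0, N_A=4, N_B=4, L=8
Step 2: N_Y=8, N_A=0, N_B=4, L=12


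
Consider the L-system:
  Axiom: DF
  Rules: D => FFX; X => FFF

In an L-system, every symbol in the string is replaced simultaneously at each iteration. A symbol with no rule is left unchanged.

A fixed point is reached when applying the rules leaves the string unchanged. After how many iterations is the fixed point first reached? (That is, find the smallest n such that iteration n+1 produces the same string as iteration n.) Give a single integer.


Answer: 2

Derivation:
Step 0: DF
Step 1: FFXF
Step 2: FFFFFF
Step 3: FFFFFF  (unchanged — fixed point at step 2)


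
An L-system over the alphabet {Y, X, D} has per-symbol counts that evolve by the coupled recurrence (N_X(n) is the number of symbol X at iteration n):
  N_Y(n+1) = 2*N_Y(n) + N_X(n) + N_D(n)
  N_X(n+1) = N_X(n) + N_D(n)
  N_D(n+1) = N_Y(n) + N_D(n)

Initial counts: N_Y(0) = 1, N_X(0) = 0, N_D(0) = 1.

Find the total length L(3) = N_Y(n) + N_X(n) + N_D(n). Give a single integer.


Answer: 48

Derivation:
Step 0: N_Y=1, N_X=0, N_D=1, L=2
Step 1: N_Y=3, N_X=1, N_D=2, L=6
Step 2: N_Y=9, N_X=3, N_D=5, L=17
Step 3: N_Y=26, N_X=8, N_D=14, L=48


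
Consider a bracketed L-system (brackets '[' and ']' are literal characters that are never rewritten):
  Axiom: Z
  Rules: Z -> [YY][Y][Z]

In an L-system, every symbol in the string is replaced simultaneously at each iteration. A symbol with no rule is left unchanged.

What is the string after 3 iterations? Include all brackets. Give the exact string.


Answer: [YY][Y][[YY][Y][[YY][Y][Z]]]

Derivation:
Step 0: Z
Step 1: [YY][Y][Z]
Step 2: [YY][Y][[YY][Y][Z]]
Step 3: [YY][Y][[YY][Y][[YY][Y][Z]]]


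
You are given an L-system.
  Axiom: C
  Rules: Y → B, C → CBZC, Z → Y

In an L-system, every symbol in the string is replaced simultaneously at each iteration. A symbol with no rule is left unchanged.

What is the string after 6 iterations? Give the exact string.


Answer: CBZCBYCBZCBBCBZCBYCBZCBBCBZCBYCBZCBBCBZCBYCBZCBBCBZCBYCBZCBBCBZCBYCBZCBBCBZCBYCBZCBBCBZCBYCBZCBBCBZCBYCBZCBBCBZCBYCBZCBBCBZCBYCBZCBBCBZCBYCBZCBBCBZCBYCBZCBBCBZCBYCBZCBBCBZCBYCBZCBBCBZCBYCBZC

Derivation:
Step 0: C
Step 1: CBZC
Step 2: CBZCBYCBZC
Step 3: CBZCBYCBZCBBCBZCBYCBZC
Step 4: CBZCBYCBZCBBCBZCBYCBZCBBCBZCBYCBZCBBCBZCBYCBZC
Step 5: CBZCBYCBZCBBCBZCBYCBZCBBCBZCBYCBZCBBCBZCBYCBZCBBCBZCBYCBZCBBCBZCBYCBZCBBCBZCBYCBZCBBCBZCBYCBZC
Step 6: CBZCBYCBZCBBCBZCBYCBZCBBCBZCBYCBZCBBCBZCBYCBZCBBCBZCBYCBZCBBCBZCBYCBZCBBCBZCBYCBZCBBCBZCBYCBZCBBCBZCBYCBZCBBCBZCBYCBZCBBCBZCBYCBZCBBCBZCBYCBZCBBCBZCBYCBZCBBCBZCBYCBZCBBCBZCBYCBZCBBCBZCBYCBZC


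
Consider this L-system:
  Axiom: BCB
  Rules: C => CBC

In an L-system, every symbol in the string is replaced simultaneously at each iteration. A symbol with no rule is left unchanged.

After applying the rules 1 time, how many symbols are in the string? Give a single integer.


Answer: 5

Derivation:
Step 0: length = 3
Step 1: length = 5


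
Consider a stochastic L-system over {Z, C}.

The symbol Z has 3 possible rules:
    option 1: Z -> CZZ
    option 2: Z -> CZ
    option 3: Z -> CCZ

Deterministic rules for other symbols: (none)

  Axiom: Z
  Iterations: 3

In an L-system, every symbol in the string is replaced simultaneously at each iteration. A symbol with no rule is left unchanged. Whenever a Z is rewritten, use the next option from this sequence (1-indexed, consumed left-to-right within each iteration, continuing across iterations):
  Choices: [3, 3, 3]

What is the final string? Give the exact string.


Step 0: Z
Step 1: CCZ  (used choices [3])
Step 2: CCCCZ  (used choices [3])
Step 3: CCCCCCZ  (used choices [3])

Answer: CCCCCCZ


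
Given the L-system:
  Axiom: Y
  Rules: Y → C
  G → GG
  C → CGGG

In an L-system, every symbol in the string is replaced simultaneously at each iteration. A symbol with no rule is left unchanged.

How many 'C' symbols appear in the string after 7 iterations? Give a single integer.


Answer: 1

Derivation:
Step 0: Y  (0 'C')
Step 1: C  (1 'C')
Step 2: CGGG  (1 'C')
Step 3: CGGGGGGGGG  (1 'C')
Step 4: CGGGGGGGGGGGGGGGGGGGGG  (1 'C')
Step 5: CGGGGGGGGGGGGGGGGGGGGGGGGGGGGGGGGGGGGGGGGGGGGG  (1 'C')
Step 6: CGGGGGGGGGGGGGGGGGGGGGGGGGGGGGGGGGGGGGGGGGGGGGGGGGGGGGGGGGGGGGGGGGGGGGGGGGGGGGGGGGGGGGGGGGGGGG  (1 'C')
Step 7: CGGGGGGGGGGGGGGGGGGGGGGGGGGGGGGGGGGGGGGGGGGGGGGGGGGGGGGGGGGGGGGGGGGGGGGGGGGGGGGGGGGGGGGGGGGGGGGGGGGGGGGGGGGGGGGGGGGGGGGGGGGGGGGGGGGGGGGGGGGGGGGGGGGGGGGGGGGGGGGGGGGGGGGGGGGGGGGGGGGGGGGGGGGGGG  (1 'C')


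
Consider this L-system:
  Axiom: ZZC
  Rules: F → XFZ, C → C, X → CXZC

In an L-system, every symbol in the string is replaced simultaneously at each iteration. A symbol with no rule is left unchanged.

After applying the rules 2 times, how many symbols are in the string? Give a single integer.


Answer: 3

Derivation:
Step 0: length = 3
Step 1: length = 3
Step 2: length = 3


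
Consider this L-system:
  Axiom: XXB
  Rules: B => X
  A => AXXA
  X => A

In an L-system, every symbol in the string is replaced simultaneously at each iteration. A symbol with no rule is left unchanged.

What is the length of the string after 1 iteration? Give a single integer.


Answer: 3

Derivation:
Step 0: length = 3
Step 1: length = 3


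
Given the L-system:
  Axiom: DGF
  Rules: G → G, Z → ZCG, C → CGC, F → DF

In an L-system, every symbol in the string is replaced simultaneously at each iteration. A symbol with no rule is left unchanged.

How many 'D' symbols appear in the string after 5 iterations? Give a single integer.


Answer: 6

Derivation:
Step 0: DGF  (1 'D')
Step 1: DGDF  (2 'D')
Step 2: DGDDF  (3 'D')
Step 3: DGDDDF  (4 'D')
Step 4: DGDDDDF  (5 'D')
Step 5: DGDDDDDF  (6 'D')


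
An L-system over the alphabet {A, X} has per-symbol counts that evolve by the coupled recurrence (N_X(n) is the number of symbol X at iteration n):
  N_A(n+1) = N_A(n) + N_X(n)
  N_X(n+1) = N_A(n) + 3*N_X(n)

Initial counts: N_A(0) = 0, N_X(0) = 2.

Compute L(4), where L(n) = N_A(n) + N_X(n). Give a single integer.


Answer: 328

Derivation:
Step 0: N_A=0, N_X=2, L=2
Step 1: N_A=2, N_X=6, L=8
Step 2: N_A=8, N_X=20, L=28
Step 3: N_A=28, N_X=68, L=96
Step 4: N_A=96, N_X=232, L=328


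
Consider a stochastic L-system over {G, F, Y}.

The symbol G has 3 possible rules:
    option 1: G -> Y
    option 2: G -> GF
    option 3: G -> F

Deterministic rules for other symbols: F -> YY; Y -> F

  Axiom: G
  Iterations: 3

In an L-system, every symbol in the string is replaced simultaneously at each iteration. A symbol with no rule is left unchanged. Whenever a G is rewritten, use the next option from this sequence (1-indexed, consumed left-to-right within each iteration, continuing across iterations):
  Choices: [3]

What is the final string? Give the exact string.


Step 0: G
Step 1: F  (used choices [3])
Step 2: YY  (used choices [])
Step 3: FF  (used choices [])

Answer: FF


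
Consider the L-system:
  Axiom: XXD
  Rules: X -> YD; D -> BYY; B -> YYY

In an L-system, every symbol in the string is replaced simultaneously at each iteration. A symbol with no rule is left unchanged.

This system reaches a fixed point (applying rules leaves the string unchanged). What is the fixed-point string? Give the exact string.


Answer: YYYYYYYYYYYYYYYYY

Derivation:
Step 0: XXD
Step 1: YDYDBYY
Step 2: YBYYYBYYYYYYY
Step 3: YYYYYYYYYYYYYYYYY
Step 4: YYYYYYYYYYYYYYYYY  (unchanged — fixed point at step 3)


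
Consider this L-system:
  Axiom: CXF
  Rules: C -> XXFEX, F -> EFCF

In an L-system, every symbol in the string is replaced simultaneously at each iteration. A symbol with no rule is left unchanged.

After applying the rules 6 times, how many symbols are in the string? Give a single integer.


Answer: 787

Derivation:
Step 0: length = 3
Step 1: length = 10
Step 2: length = 23
Step 3: length = 56
Step 4: length = 135
Step 5: length = 326
Step 6: length = 787


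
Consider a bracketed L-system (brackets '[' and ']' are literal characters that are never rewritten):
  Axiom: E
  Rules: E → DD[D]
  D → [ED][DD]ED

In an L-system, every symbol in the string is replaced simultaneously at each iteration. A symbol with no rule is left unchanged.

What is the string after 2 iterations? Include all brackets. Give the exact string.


Step 0: E
Step 1: DD[D]
Step 2: [ED][DD]ED[ED][DD]ED[[ED][DD]ED]

Answer: [ED][DD]ED[ED][DD]ED[[ED][DD]ED]


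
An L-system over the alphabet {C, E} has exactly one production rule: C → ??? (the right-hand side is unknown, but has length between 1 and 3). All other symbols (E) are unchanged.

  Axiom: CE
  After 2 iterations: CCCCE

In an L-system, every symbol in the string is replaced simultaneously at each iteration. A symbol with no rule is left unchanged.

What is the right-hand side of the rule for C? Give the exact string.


Answer: CC

Derivation:
Trying C → CC:
  Step 0: CE
  Step 1: CCE
  Step 2: CCCCE
Matches the given result.


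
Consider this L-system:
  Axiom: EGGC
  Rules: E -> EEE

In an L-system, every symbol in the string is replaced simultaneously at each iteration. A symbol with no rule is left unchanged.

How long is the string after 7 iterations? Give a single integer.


Answer: 2190

Derivation:
Step 0: length = 4
Step 1: length = 6
Step 2: length = 12
Step 3: length = 30
Step 4: length = 84
Step 5: length = 246
Step 6: length = 732
Step 7: length = 2190


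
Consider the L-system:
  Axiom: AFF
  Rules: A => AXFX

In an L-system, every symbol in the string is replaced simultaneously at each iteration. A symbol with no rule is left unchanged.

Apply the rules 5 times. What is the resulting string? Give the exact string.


Step 0: AFF
Step 1: AXFXFF
Step 2: AXFXXFXFF
Step 3: AXFXXFXXFXFF
Step 4: AXFXXFXXFXXFXFF
Step 5: AXFXXFXXFXXFXXFXFF

Answer: AXFXXFXXFXXFXXFXFF


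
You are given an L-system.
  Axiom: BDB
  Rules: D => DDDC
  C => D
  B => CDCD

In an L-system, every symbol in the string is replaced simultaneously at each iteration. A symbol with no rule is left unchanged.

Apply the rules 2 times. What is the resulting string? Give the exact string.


Answer: DDDDCDDDDCDDDCDDDCDDDCDDDDDCDDDDC

Derivation:
Step 0: BDB
Step 1: CDCDDDDCCDCD
Step 2: DDDDCDDDDCDDDCDDDCDDDCDDDDDCDDDDC
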